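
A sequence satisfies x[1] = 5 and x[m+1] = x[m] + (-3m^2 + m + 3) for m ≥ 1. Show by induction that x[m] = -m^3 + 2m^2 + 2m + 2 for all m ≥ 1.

Base case: x[1] = 5, and -1^3 + 2·1^2 + 2·1 + 2 = 5.
Assume x[k] = -k^3 + 2k^2 + 2k + 2.
Then x[k+1] = x[k] + (-3k^2 + k + 3) = (-k^3 + 2k^2 + 2k + 2) + (-3k^2 + k + 3) = -k^3 − k^2 + 3k + 5,
and -(k+1)^3 + 2·(k+1)^2 + 2·(k+1) + 2 = -k^3 − k^2 + 3k + 5.
By induction, x[m] = -m^3 + 2m^2 + 2m + 2 for all m ≥ 1.

x[m] = -m^3 + 2m^2 + 2m + 2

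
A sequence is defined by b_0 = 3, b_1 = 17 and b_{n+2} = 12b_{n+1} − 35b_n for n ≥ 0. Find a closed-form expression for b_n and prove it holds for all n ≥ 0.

Claim: b_n = 7^n + 2·5^n.

Base cases: b_0 = 3 and 7^0 + 2·5^0 = 3; b_1 = 17 and 7^1 + 2·5^1 = 17.
Assume b_j = 7^j + 2·5^j for all 0 ≤ j ≤ m, where m ≥ 1.
Then b_{m+1} = 12b_m − 35b_{m−1} = 12·(7^m + 2·5^m) − 35·(7^{m−1} + 2·5^{m−1}) = (12·7 − 35)7^{m−1} + 2·(12·5 − 35)5^{m−1} = 49·7^{m−1} + 50·5^{m−1} = 7^{m+1} + 2·5^{m+1}.
By strong induction, b_n = 7^n + 2·5^n for all n ≥ 0.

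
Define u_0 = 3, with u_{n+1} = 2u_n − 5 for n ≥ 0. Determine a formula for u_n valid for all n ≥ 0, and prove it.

Claim: u_n = -2^{n+1} + 5.

Base case: u_0 = 3, and -2^{0+1} + 5 = -2 + 5 = 3.
Assume u_k = -2^{k+1} + 5 for some k ≥ 0.
Then u_{k+1} = 2u_k − 5 = 2·(-2^{k+1} + 5) − 5 = -2^{k+2} + 10 − 5 = -2^{k+2} + 5.
This completes the inductive step, so u_n = -2^{n+1} + 5 for all n ≥ 0.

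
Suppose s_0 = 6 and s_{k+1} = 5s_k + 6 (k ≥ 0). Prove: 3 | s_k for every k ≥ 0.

Base case: s_0 = 6 = 3·2, so 3 | s_0.
Assume 3 | s_j, so s_j = 3t for some integer t.
Then s_{j+1} = 5s_j + 6 = 5·(3t) + 6 = 3(5t + 2), so 3 | s_{j+1}.
So the property holds for j+1, and by induction 3 | s_k for all k ≥ 0.

3 | s_k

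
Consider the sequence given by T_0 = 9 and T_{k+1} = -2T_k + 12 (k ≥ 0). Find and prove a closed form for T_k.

Claim: T_k = 5·(-2)^k + 4.

Base case: T_0 = 9, and 5·(-2)^0 + 4 = 5 + 4 = 9.
Assume T_m = 5·(-2)^m + 4 for some m ≥ 0.
Then T_{m+1} = -2T_m + 12 = -2·(5·(-2)^m + 4) + 12 = -10·(-2)^m − 8 + 12 = 5·(-2)^{m+1} + 4.
By induction, T_k = 5·(-2)^k + 4 for all k ≥ 0.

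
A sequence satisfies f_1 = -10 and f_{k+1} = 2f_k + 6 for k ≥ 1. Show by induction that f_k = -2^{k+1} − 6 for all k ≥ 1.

Base case: f_1 = -10, and -2^{1+1} − 6 = -4 − 6 = -10.
Assume f_j = -2^{j+1} − 6 for some j ≥ 1.
Then f_{j+1} = 2f_j + 6 = 2·(-2^{j+1} − 6) + 6 = -2^{j+2} − 12 + 6 = -2^{j+2} − 6.
Hence f_k = -2^{k+1} − 6 for every k ≥ 1, by induction.

f_k = -2^{k+1} − 6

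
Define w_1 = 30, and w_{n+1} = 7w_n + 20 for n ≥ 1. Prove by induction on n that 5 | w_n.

Base case: w_1 = 30 = 5·6, so 5 | w_1.
Assume 5 | w_r, so w_r = 5t for some integer t.
Then w_{r+1} = 7w_r + 20 = 7·(5t) + 20 = 5(7t + 4), so 5 | w_{r+1}.
This completes the inductive step, so 5 | w_n for all n ≥ 1.

5 | w_n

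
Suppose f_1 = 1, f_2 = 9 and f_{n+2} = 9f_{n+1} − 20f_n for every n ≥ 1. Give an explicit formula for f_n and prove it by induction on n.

Claim: f_n = 5^n − 4^n.

Base cases: f_1 = 1 and 5^1 − 4^1 = 1; f_2 = 9 and 5^2 − 4^2 = 9.
Assume f_i = 5^i − 4^i for all 1 ≤ i ≤ j, where j ≥ 2.
Then f_{j+1} = 9f_j − 20f_{j−1} = 9·(5^j − 4^j) − 20·(5^{j−1} − 4^{j−1}) = (9·5 − 20)5^{j−1} − (9·4 − 20)4^{j−1} = 25·5^{j−1} − 16·4^{j−1} = 5^{j+1} − 4^{j+1}.
So the formula holds for j+1, and by strong induction f_n = 5^n − 4^n for all n ≥ 1.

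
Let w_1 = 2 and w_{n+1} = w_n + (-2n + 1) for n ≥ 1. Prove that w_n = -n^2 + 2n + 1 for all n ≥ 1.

Base case: w_1 = 2, and -1^2 + 2·1 + 1 = 2.
Assume w_m = -m^2 + 2m + 1.
Then w_{m+1} = w_m + (-2m + 1) = (-m^2 + 2m + 1) + (-2m + 1) = -m^2 + 2,
and -(m+1)^2 + 2·(m+1) + 1 = -m^2 + 2.
Hence w_n = -n^2 + 2n + 1 for every n ≥ 1, by induction.

w_n = -n^2 + 2n + 1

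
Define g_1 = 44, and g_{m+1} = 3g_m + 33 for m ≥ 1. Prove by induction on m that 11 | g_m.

Base case: g_1 = 44 = 11·4, so 11 | g_1.
Assume 11 | g_r, so g_r = 11t for some integer t.
Then g_{r+1} = 3g_r + 33 = 3·(11t) + 33 = 11(3t + 3), so 11 | g_{r+1}.
So the property holds for r+1, and by induction 11 | g_m for all m ≥ 1.

11 | g_m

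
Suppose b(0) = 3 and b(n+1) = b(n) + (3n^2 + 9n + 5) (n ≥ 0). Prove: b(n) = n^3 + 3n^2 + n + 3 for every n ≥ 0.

Base case: b(0) = 3, and 0^3 + 3·0^2 + 0 + 3 = 3.
Assume b(r) = r^3 + 3r^2 + r + 3.
Then b(r+1) = b(r) + (3r^2 + 9r + 5) = (r^3 + 3r^2 + r + 3) + (3r^2 + 9r + 5) = r^3 + 6r^2 + 10r + 8,
and (r+1)^3 + 3·(r+1)^2 + (r+1) + 3 = r^3 + 6r^2 + 10r + 8.
By induction, b(n) = n^3 + 3n^2 + n + 3 for all n ≥ 0.

b(n) = n^3 + 3n^2 + n + 3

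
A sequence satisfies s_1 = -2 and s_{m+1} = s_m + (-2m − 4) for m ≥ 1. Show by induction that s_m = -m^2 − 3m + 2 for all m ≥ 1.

Base case: s_1 = -2, and -1^2 − 3·1 + 2 = -2.
Assume s_k = -k^2 − 3k + 2.
Then s_{k+1} = s_k + (-2k − 4) = (-k^2 − 3k + 2) + (-2k − 4) = -k^2 − 5k − 2,
and -(k+1)^2 − 3·(k+1) + 2 = -k^2 − 5k − 2.
By induction, s_m = -m^2 − 3m + 2 for all m ≥ 1.

s_m = -m^2 − 3m + 2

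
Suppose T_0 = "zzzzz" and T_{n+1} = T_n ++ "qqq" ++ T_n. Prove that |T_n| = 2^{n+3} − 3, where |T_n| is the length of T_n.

Base case: |T_0| = 5, and 2^{0+3} − 3 = 5.
Assume |T_j| = 2^{j+3} − 3.
Then |T_{j+1}| = |T_j| + 3 + |T_j| = 2|T_j| + 3 = 2(2^{j+3} − 3) + 3 = 2^{j+1+3} − 6 + 3 = 2^{j+1+3} − 3.
So the formula holds for j+1, and by induction |T_n| = 2^{n+3} − 3 for all n ≥ 0.

|T_n| = 2^{n+3} − 3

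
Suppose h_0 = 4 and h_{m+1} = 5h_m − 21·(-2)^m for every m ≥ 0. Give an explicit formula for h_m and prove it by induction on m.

Claim: h_m = 5^m + 3·(-2)^m.

Base case: h_0 = 4, and 5^0 + 3·(-2)^0 = 1 + 3 = 4.
Assume h_k = 5^k + 3·(-2)^k for some k ≥ 0.
Then h_{k+1} = 5h_k − 21·(-2)^k = 5·(5^k + 3·(-2)^k) − 21·(-2)^k = 5^{k+1} + 15·(-2)^k − 21·(-2)^k = 5^{k+1} − 6·(-2)^k = 5^{k+1} + 3·(-2)^{k+1}.
So the formula holds for k+1, and by induction h_m = 5^m + 3·(-2)^m for all m ≥ 0.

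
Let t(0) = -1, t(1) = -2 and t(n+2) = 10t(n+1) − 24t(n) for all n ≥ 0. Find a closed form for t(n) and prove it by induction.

Claim: t(n) = 6^n − 2·4^n.

Base cases: t(0) = -1 and 6^0 − 2·4^0 = -1; t(1) = -2 and 6^1 − 2·4^1 = -2.
Assume t(j) = 6^j − 2·4^j for all 0 ≤ j ≤ k, where k ≥ 1.
Then t(k+1) = 10t(k) − 24t(k−1) = 10·(6^k − 2·4^k) − 24·(6^{k−1} − 2·4^{k−1}) = (10·6 − 24)6^{k−1} − 2·(10·4 − 24)4^{k−1} = 36·6^{k−1} − 32·4^{k−1} = 6^{k+1} − 2·4^{k+1}.
This completes the inductive step, so t(n) = 6^n − 2·4^n for all n ≥ 0.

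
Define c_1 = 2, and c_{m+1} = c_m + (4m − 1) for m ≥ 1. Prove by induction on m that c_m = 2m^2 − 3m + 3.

Base case: c_1 = 2, and 2·1^2 − 3·1 + 3 = 2.
Assume c_k = 2k^2 − 3k + 3.
Then c_{k+1} = c_k + (4k − 1) = (2k^2 − 3k + 3) + (4k − 1) = 2k^2 + k + 2,
and 2·(k+1)^2 − 3·(k+1) + 3 = 2k^2 + k + 2.
This completes the inductive step, so c_m = 2m^2 − 3m + 3 for all m ≥ 1.

c_m = 2m^2 − 3m + 3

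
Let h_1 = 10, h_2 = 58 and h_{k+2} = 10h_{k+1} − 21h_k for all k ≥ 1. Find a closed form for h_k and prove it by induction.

Claim: h_k = 3^k + 7^k.

Base cases: h_1 = 10 and 3^1 + 7^1 = 10; h_2 = 58 and 3^2 + 7^2 = 58.
Assume h_j = 3^j + 7^j for all 1 ≤ j ≤ m, where m ≥ 2.
Then h_{m+1} = 10h_m − 21h_{m−1} = 10·(3^m + 7^m) − 21·(3^{m−1} + 7^{m−1}) = (10·3 − 21)3^{m−1} + (10·7 − 21)7^{m−1} = 9·3^{m−1} + 49·7^{m−1} = 3^{m+1} + 7^{m+1}.
Hence h_k = 3^k + 7^k for every k ≥ 1, by strong induction.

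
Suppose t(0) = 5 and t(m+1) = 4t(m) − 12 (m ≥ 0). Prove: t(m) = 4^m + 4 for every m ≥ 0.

Base case: t(0) = 5, and 4^0 + 4 = 1 + 4 = 5.
Assume t(j) = 4^j + 4 for some j ≥ 0.
Then t(j+1) = 4t(j) − 12 = 4·(4^j + 4) − 12 = 4^{j+1} + 16 − 12 = 4^{j+1} + 4.
Hence t(m) = 4^m + 4 for every m ≥ 0, by induction.

t(m) = 4^m + 4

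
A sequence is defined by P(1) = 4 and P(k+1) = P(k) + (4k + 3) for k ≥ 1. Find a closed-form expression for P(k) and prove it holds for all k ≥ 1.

Claim: P(k) = 2k^2 + k + 1.

Base case: P(1) = 4, and 2·1^2 + 1 + 1 = 4.
Assume P(j) = 2j^2 + j + 1.
Then P(j+1) = P(j) + (4j + 3) = (2j^2 + j + 1) + (4j + 3) = 2j^2 + 5j + 4,
and 2·(j+1)^2 + (j+1) + 1 = 2j^2 + 5j + 4.
Hence P(k) = 2k^2 + k + 1 for every k ≥ 1, by induction.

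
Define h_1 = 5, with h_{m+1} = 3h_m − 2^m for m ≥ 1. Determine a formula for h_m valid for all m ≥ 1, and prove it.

Claim: h_m = 3^m + 2^m.

Base case: h_1 = 5, and 3^1 + 2^1 = 3 + 2 = 5.
Assume h_j = 3^j + 2^j for some j ≥ 1.
Then h_{j+1} = 3h_j − 2^j = 3·(3^j + 2^j) − 2^j = 3^{j+1} + 3·2^j − 2^j = 3^{j+1} + 2·2^j = 3^{j+1} + 2^{j+1}.
By induction, h_m = 3^m + 2^m for all m ≥ 1.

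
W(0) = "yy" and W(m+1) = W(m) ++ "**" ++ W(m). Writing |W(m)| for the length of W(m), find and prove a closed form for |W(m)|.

Claim: |W(m)| = 2^{m+2} − 2.

Base case: |W(0)| = 2, and 2^{0+2} − 2 = 2.
Assume |W(k)| = 2^{k+2} − 2.
Then |W(k+1)| = |W(k)| + 2 + |W(k)| = 2|W(k)| + 2 = 2(2^{k+2} − 2) + 2 = 2^{k+3} − 4 + 2 = 2^{k+3} − 2.
By induction, |W(m)| = 2^{m+2} − 2 for all m ≥ 0.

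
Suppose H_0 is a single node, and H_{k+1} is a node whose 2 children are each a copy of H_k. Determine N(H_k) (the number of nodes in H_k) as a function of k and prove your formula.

Claim: N(H_k) = 2^{k+1} − 1.

Base case: N(H_0) = 1, and 2^{0+1} − 1 = 1.
Assume N(H_j) = 2^{j+1} − 1.
Then N(H_{j+1}) = 1 + 2N(H_j) = 1 + 2(2^{j+1} − 1) = 2^{j+2} − 2 + 1 = 2^{j+2} − 1.
So the formula holds for j+1, and by induction N(H_k) = 2^{k+1} − 1 for all k ≥ 0.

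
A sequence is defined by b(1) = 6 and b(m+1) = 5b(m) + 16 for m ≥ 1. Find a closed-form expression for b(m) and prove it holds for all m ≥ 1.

Claim: b(m) = 2·5^m − 4.

Base case: b(1) = 6, and 2·5^1 − 4 = 10 − 4 = 6.
Assume b(r) = 2·5^r − 4 for some r ≥ 1.
Then b(r+1) = 5b(r) + 16 = 5·(2·5^r − 4) + 16 = 10·5^r − 20 + 16 = 2·5^{r+1} − 4.
By induction, b(m) = 2·5^m − 4 for all m ≥ 1.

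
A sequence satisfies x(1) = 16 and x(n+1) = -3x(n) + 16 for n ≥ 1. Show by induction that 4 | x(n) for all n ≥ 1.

Base case: x(1) = 16 = 4·4, so 4 | x(1).
Assume 4 | x(j), so x(j) = 4t for some integer t.
Then x(j+1) = -3x(j) + 16 = -3·(4t) + 16 = 4(-3t + 4), so 4 | x(j+1).
Hence 4 | x(n) for every n ≥ 1, by induction.

4 | x(n)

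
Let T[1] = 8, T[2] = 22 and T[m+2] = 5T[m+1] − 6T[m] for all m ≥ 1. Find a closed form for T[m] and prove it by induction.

Claim: T[m] = 2·3^m + 2^m.

Base cases: T[1] = 8 and 2·3^1 + 2^1 = 8; T[2] = 22 and 2·3^2 + 2^2 = 22.
Assume T[i] = 2·3^i + 2^i for all 1 ≤ i ≤ j, where j ≥ 2.
Then T[j+1] = 5T[j] − 6T[j−1] = 5·(2·3^j + 2^j) − 6·(2·3^{j−1} + 2^{j−1}) = 2·(5·3 − 6)3^{j−1} + (5·2 − 6)2^{j−1} = 18·3^{j−1} + 4·2^{j−1} = 2·3^{j+1} + 2^{j+1}.
So the formula holds for j+1, and by strong induction T[m] = 2·3^m + 2^m for all m ≥ 1.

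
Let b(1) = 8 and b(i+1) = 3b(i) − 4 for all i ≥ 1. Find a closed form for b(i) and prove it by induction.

Claim: b(i) = 2·3^i + 2.

Base case: b(1) = 8, and 2·3^1 + 2 = 6 + 2 = 8.
Assume b(j) = 2·3^j + 2 for some j ≥ 1.
Then b(j+1) = 3b(j) − 4 = 3·(2·3^j + 2) − 4 = 6·3^j + 6 − 4 = 2·3^{j+1} + 2.
This completes the inductive step, so b(i) = 2·3^i + 2 for all i ≥ 1.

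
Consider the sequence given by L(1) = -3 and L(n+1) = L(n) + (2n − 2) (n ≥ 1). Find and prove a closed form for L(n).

Claim: L(n) = n^2 − 3n − 1.

Base case: L(1) = -3, and 1^2 − 3·1 − 1 = -3.
Assume L(k) = k^2 − 3k − 1.
Then L(k+1) = L(k) + (2k − 2) = (k^2 − 3k − 1) + (2k − 2) = k^2 − k − 3,
and (k+1)^2 − 3·(k+1) − 1 = k^2 − k − 3.
This completes the inductive step, so L(n) = n^2 − 3n − 1 for all n ≥ 1.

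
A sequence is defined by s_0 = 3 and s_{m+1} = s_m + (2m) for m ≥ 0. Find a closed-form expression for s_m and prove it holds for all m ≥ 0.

Claim: s_m = m^2 − m + 3.

Base case: s_0 = 3, and 0^2 − 0 + 3 = 3.
Assume s_j = j^2 − j + 3.
Then s_{j+1} = s_j + (2j) = (j^2 − j + 3) + (2j) = j^2 + j + 3,
and (j+1)^2 − (j+1) + 3 = j^2 + j + 3.
This completes the inductive step, so s_m = m^2 − m + 3 for all m ≥ 0.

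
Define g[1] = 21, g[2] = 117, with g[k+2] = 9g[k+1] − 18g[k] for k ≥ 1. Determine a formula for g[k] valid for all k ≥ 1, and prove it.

Claim: g[k] = 3·6^k + 3^k.

Base cases: g[1] = 21 and 3·6^1 + 3^1 = 21; g[2] = 117 and 3·6^2 + 3^2 = 117.
Assume g[i] = 3·6^i + 3^i for all 1 ≤ i ≤ j, where j ≥ 2.
Then g[j+1] = 9g[j] − 18g[j−1] = 9·(3·6^j + 3^j) − 18·(3·6^{j−1} + 3^{j−1}) = 3·(9·6 − 18)6^{j−1} + (9·3 − 18)3^{j−1} = 108·6^{j−1} + 9·3^{j−1} = 3·6^{j+1} + 3^{j+1}.
This completes the inductive step, so g[k] = 3·6^k + 3^k for all k ≥ 1.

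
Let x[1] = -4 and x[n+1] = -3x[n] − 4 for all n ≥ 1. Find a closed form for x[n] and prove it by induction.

Claim: x[n] = (-3)^n − 1.

Base case: x[1] = -4, and (-3)^1 − 1 = -3 − 1 = -4.
Assume x[r] = (-3)^r − 1 for some r ≥ 1.
Then x[r+1] = -3x[r] − 4 = -3·((-3)^r − 1) − 4 = -3·(-3)^r + 3 − 4 = (-3)^{r+1} − 1.
By induction, x[n] = (-3)^n − 1 for all n ≥ 1.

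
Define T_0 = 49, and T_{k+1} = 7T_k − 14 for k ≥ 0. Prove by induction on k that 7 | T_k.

Base case: T_0 = 49 = 7·7, so 7 | T_0.
Assume 7 | T_r, so T_r = 7t for some integer t.
Then T_{r+1} = 7T_r − 14 = 7·(7t) − 14 = 7(7t − 2), so 7 | T_{r+1}.
This completes the inductive step, so 7 | T_k for all k ≥ 0.

7 | T_k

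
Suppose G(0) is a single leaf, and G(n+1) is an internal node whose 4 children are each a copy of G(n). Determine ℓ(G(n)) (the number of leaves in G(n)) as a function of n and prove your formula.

Claim: ℓ(G(n)) = 4^n.

Base case: ℓ(G(0)) = 1, and 4^0 = 1.
Assume ℓ(G(j)) = 4^j.
Then ℓ(G(j+1)) = 4·ℓ(G(j)) = 4·4^j = 4^{j+1}.
Hence ℓ(G(n)) = 4^n for every n ≥ 0, by induction.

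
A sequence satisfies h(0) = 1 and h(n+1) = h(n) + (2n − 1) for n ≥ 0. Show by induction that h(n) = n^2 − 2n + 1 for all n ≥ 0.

Base case: h(0) = 1, and 0^2 − 2·0 + 1 = 1.
Assume h(j) = j^2 − 2j + 1.
Then h(j+1) = h(j) + (2j − 1) = (j^2 − 2j + 1) + (2j − 1) = j^2,
and (j+1)^2 − 2·(j+1) + 1 = j^2.
This completes the inductive step, so h(n) = n^2 − 2n + 1 for all n ≥ 0.

h(n) = n^2 − 2n + 1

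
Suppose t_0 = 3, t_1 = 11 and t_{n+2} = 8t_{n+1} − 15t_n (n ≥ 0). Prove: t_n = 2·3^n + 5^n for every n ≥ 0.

Base cases: t_0 = 3 and 2·3^0 + 5^0 = 3; t_1 = 11 and 2·3^1 + 5^1 = 11.
Assume t_j = 2·3^j + 5^j for all 0 ≤ j ≤ m, where m ≥ 1.
Then t_{m+1} = 8t_m − 15t_{m−1} = 8·(2·3^m + 5^m) − 15·(2·3^{m−1} + 5^{m−1}) = 2·(8·3 − 15)3^{m−1} + (8·5 − 15)5^{m−1} = 18·3^{m−1} + 25·5^{m−1} = 2·3^{m+1} + 5^{m+1}.
So the formula holds for m+1, and by strong induction t_n = 2·3^n + 5^n for all n ≥ 0.

t_n = 2·3^n + 5^n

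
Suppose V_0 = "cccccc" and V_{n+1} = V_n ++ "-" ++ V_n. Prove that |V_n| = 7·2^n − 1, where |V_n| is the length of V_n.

Base case: |V_0| = 6, and 7·2^0 − 1 = 6.
Assume |V_r| = 7·2^r − 1.
Then |V_{r+1}| = |V_r| + 1 + |V_r| = 2|V_r| + 1 = 2(7·2^r − 1) + 1 = 7·2^{r+1} − 2 + 1 = 7·2^{r+1} − 1.
So the formula holds for r+1, and by induction |V_n| = 7·2^n − 1 for all n ≥ 0.

|V_n| = 7·2^n − 1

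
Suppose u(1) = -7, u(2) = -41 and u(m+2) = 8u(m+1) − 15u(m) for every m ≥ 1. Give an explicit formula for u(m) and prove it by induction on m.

Claim: u(m) = 3^m − 2·5^m.

Base cases: u(1) = -7 and 3^1 − 2·5^1 = -7; u(2) = -41 and 3^2 − 2·5^2 = -41.
Assume u(i) = 3^i − 2·5^i for all 1 ≤ i ≤ j, where j ≥ 2.
Then u(j+1) = 8u(j) − 15u(j−1) = 8·(3^j − 2·5^j) − 15·(3^{j−1} − 2·5^{j−1}) = (8·3 − 15)3^{j−1} − 2·(8·5 − 15)5^{j−1} = 9·3^{j−1} − 50·5^{j−1} = 3^{j+1} − 2·5^{j+1}.
This completes the inductive step, so u(m) = 3^m − 2·5^m for all m ≥ 1.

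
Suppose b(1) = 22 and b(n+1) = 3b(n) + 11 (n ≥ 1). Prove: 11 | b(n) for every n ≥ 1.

Base case: b(1) = 22 = 11·2, so 11 | b(1).
Assume 11 | b(m), so b(m) = 11t for some integer t.
Then b(m+1) = 3b(m) + 11 = 3·(11t) + 11 = 11(3t + 1), so 11 | b(m+1).
Hence 11 | b(n) for every n ≥ 1, by induction.

11 | b(n)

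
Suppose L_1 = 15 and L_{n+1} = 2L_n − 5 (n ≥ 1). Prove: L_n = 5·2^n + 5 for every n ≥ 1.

Base case: L_1 = 15, and 5·2^1 + 5 = 10 + 5 = 15.
Assume L_m = 5·2^m + 5 for some m ≥ 1.
Then L_{m+1} = 2L_m − 5 = 2·(5·2^m + 5) − 5 = 10·2^m + 10 − 5 = 5·2^{m+1} + 5.
This completes the inductive step, so L_n = 5·2^n + 5 for all n ≥ 1.

L_n = 5·2^n + 5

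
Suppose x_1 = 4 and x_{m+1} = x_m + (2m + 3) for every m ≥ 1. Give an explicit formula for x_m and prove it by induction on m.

Claim: x_m = m^2 + 2m + 1.

Base case: x_1 = 4, and 1^2 + 2·1 + 1 = 4.
Assume x_r = r^2 + 2r + 1.
Then x_{r+1} = x_r + (2r + 3) = (r^2 + 2r + 1) + (2r + 3) = r^2 + 4r + 4,
and (r+1)^2 + 2·(r+1) + 1 = r^2 + 4r + 4.
Hence x_m = m^2 + 2m + 1 for every m ≥ 1, by induction.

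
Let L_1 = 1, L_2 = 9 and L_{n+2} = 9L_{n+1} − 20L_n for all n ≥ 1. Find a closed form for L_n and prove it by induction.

Claim: L_n = 5^n − 4^n.

Base cases: L_1 = 1 and 5^1 − 4^1 = 1; L_2 = 9 and 5^2 − 4^2 = 9.
Assume L_j = 5^j − 4^j for all 1 ≤ j ≤ m, where m ≥ 2.
Then L_{m+1} = 9L_m − 20L_{m−1} = 9·(5^m − 4^m) − 20·(5^{m−1} − 4^{m−1}) = (9·5 − 20)5^{m−1} − (9·4 − 20)4^{m−1} = 25·5^{m−1} − 16·4^{m−1} = 5^{m+1} − 4^{m+1}.
So the formula holds for m+1, and by strong induction L_n = 5^n − 4^n for all n ≥ 1.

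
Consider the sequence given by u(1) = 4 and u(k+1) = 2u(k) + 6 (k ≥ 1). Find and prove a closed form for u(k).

Claim: u(k) = 5·2^k − 6.

Base case: u(1) = 4, and 5·2^1 − 6 = 10 − 6 = 4.
Assume u(m) = 5·2^m − 6 for some m ≥ 1.
Then u(m+1) = 2u(m) + 6 = 2·(5·2^m − 6) + 6 = 10·2^m − 12 + 6 = 5·2^{m+1} − 6.
Hence u(k) = 5·2^k − 6 for every k ≥ 1, by induction.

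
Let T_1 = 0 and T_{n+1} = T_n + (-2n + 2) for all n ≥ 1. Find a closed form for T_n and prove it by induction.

Claim: T_n = -n^2 + 3n − 2.

Base case: T_1 = 0, and -1^2 + 3·1 − 2 = 0.
Assume T_r = -r^2 + 3r − 2.
Then T_{r+1} = T_r + (-2r + 2) = (-r^2 + 3r − 2) + (-2r + 2) = -r^2 + r,
and -(r+1)^2 + 3·(r+1) − 2 = -r^2 + r.
Hence T_n = -n^2 + 3n − 2 for every n ≥ 1, by induction.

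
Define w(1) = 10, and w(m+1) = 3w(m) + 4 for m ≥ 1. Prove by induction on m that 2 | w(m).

Base case: w(1) = 10 = 2·5, so 2 | w(1).
Assume 2 | w(k), so w(k) = 2t for some integer t.
Then w(k+1) = 3w(k) + 4 = 3·(2t) + 4 = 2(3t + 2), so 2 | w(k+1).
So the property holds for k+1, and by induction 2 | w(m) for all m ≥ 1.

2 | w(m)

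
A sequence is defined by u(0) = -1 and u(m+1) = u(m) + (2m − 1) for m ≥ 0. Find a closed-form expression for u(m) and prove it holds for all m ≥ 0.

Claim: u(m) = m^2 − 2m − 1.

Base case: u(0) = -1, and 0^2 − 2·0 − 1 = -1.
Assume u(r) = r^2 − 2r − 1.
Then u(r+1) = u(r) + (2r − 1) = (r^2 − 2r − 1) + (2r − 1) = r^2 − 2,
and (r+1)^2 − 2·(r+1) − 1 = r^2 − 2.
By induction, u(m) = m^2 − 2m − 1 for all m ≥ 0.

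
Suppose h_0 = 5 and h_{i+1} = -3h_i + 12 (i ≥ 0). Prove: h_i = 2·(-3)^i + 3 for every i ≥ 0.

Base case: h_0 = 5, and 2·(-3)^0 + 3 = 2 + 3 = 5.
Assume h_k = 2·(-3)^k + 3 for some k ≥ 0.
Then h_{k+1} = -3h_k + 12 = -3·(2·(-3)^k + 3) + 12 = -6·(-3)^k − 9 + 12 = 2·(-3)^{k+1} + 3.
So the formula holds for k+1, and by induction h_i = 2·(-3)^i + 3 for all i ≥ 0.

h_i = 2·(-3)^i + 3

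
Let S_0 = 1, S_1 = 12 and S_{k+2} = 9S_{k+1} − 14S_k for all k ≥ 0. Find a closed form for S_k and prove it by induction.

Claim: S_k = -2^k + 2·7^k.

Base cases: S_0 = 1 and -2^0 + 2·7^0 = 1; S_1 = 12 and -2^1 + 2·7^1 = 12.
Assume S_j = -2^j + 2·7^j for all 0 ≤ j ≤ r, where r ≥ 1.
Then S_{r+1} = 9S_r − 14S_{r−1} = 9·(-2^r + 2·7^r) − 14·(-2^{r−1} + 2·7^{r−1}) = -(9·2 − 14)2^{r−1} + 2·(9·7 − 14)7^{r−1} = -4·2^{r−1} + 98·7^{r−1} = -2^{r+1} + 2·7^{r+1}.
Hence S_k = -2^k + 2·7^k for every k ≥ 0, by strong induction.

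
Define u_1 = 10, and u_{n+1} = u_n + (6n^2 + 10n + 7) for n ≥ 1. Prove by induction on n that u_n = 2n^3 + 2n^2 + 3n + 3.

Base case: u_1 = 10, and 2·1^3 + 2·1^2 + 3·1 + 3 = 10.
Assume u_k = 2k^3 + 2k^2 + 3k + 3.
Then u_{k+1} = u_k + (6k^2 + 10k + 7) = (2k^3 + 2k^2 + 3k + 3) + (6k^2 + 10k + 7) = 2k^3 + 8k^2 + 13k + 10,
and 2·(k+1)^3 + 2·(k+1)^2 + 3·(k+1) + 3 = 2k^3 + 8k^2 + 13k + 10.
Hence u_n = 2n^3 + 2n^2 + 3n + 3 for every n ≥ 1, by induction.

u_n = 2n^3 + 2n^2 + 3n + 3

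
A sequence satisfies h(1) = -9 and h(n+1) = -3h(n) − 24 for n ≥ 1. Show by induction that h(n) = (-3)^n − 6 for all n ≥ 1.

Base case: h(1) = -9, and (-3)^1 − 6 = -3 − 6 = -9.
Assume h(r) = (-3)^r − 6 for some r ≥ 1.
Then h(r+1) = -3h(r) − 24 = -3·((-3)^r − 6) − 24 = -3·(-3)^r + 18 − 24 = (-3)^{r+1} − 6.
Hence h(n) = (-3)^n − 6 for every n ≥ 1, by induction.

h(n) = (-3)^n − 6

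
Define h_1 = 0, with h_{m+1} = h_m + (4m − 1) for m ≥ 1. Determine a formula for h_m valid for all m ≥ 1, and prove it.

Claim: h_m = 2m^2 − 3m + 1.

Base case: h_1 = 0, and 2·1^2 − 3·1 + 1 = 0.
Assume h_k = 2k^2 − 3k + 1.
Then h_{k+1} = h_k + (4k − 1) = (2k^2 − 3k + 1) + (4k − 1) = 2k^2 + k,
and 2·(k+1)^2 − 3·(k+1) + 1 = 2k^2 + k.
By induction, h_m = 2m^2 − 3m + 1 for all m ≥ 1.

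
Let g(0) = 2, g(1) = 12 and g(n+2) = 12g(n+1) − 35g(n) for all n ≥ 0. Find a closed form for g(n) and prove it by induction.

Claim: g(n) = 5^n + 7^n.

Base cases: g(0) = 2 and 5^0 + 7^0 = 2; g(1) = 12 and 5^1 + 7^1 = 12.
Assume g(j) = 5^j + 7^j for all 0 ≤ j ≤ r, where r ≥ 1.
Then g(r+1) = 12g(r) − 35g(r−1) = 12·(5^r + 7^r) − 35·(5^{r−1} + 7^{r−1}) = (12·5 − 35)5^{r−1} + (12·7 − 35)7^{r−1} = 25·5^{r−1} + 49·7^{r−1} = 5^{r+1} + 7^{r+1}.
Hence g(n) = 5^n + 7^n for every n ≥ 0, by strong induction.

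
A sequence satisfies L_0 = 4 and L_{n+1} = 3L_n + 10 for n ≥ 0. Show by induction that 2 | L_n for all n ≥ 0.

Base case: L_0 = 4 = 2·2, so 2 | L_0.
Assume 2 | L_r, so L_r = 2t for some integer t.
Then L_{r+1} = 3L_r + 10 = 3·(2t) + 10 = 2(3t + 5), so 2 | L_{r+1}.
This completes the inductive step, so 2 | L_n for all n ≥ 0.

2 | L_n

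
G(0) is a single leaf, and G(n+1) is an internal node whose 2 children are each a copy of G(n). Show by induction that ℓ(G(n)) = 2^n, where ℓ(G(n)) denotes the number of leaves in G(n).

Base case: ℓ(G(0)) = 1, and 2^0 = 1.
Assume ℓ(G(r)) = 2^r.
Then ℓ(G(r+1)) = 2·ℓ(G(r)) = 2·2^r = 2^{r+1}.
By induction, ℓ(G(n)) = 2^n for all n ≥ 0.

ℓ(G(n)) = 2^n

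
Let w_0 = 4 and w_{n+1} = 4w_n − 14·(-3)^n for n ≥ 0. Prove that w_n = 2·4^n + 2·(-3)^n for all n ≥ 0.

Base case: w_0 = 4, and 2·4^0 + 2·(-3)^0 = 2 + 2 = 4.
Assume w_k = 2·4^k + 2·(-3)^k for some k ≥ 0.
Then w_{k+1} = 4w_k − 14·(-3)^k = 4·(2·4^k + 2·(-3)^k) − 14·(-3)^k = 2·4^{k+1} + 8·(-3)^k − 14·(-3)^k = 2·4^{k+1} − 6·(-3)^k = 2·4^{k+1} + 2·(-3)^{k+1}.
This completes the inductive step, so w_n = 2·4^n + 2·(-3)^n for all n ≥ 0.

w_n = 2·4^n + 2·(-3)^n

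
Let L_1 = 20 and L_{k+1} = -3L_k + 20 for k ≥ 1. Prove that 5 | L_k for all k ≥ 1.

Base case: L_1 = 20 = 5·4, so 5 | L_1.
Assume 5 | L_j, so L_j = 5t for some integer t.
Then L_{j+1} = -3L_j + 20 = -3·(5t) + 20 = 5(-3t + 4), so 5 | L_{j+1}.
So the property holds for j+1, and by induction 5 | L_k for all k ≥ 1.

5 | L_k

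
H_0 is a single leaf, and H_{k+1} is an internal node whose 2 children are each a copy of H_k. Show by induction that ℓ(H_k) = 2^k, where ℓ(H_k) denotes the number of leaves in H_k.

Base case: ℓ(H_0) = 1, and 2^0 = 1.
Assume ℓ(H_r) = 2^r.
Then ℓ(H_{r+1}) = 2·ℓ(H_r) = 2·2^r = 2^{r+1}.
Hence ℓ(H_k) = 2^k for every k ≥ 0, by induction.

ℓ(H_k) = 2^k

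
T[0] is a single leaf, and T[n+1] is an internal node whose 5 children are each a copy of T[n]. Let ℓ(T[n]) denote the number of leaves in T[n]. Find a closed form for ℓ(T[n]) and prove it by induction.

Claim: ℓ(T[n]) = 5^n.

Base case: ℓ(T[0]) = 1, and 5^0 = 1.
Assume ℓ(T[r]) = 5^r.
Then ℓ(T[r+1]) = 5·ℓ(T[r]) = 5·5^r = 5^{r+1}.
So the formula holds for r+1, and by induction ℓ(T[n]) = 5^n for all n ≥ 0.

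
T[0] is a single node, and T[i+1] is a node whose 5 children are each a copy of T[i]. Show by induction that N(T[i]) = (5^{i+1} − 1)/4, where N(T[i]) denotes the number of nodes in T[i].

Base case: N(T[0]) = 1, and (5^{0+1} − 1)/4 = 1.
Assume N(T[r]) = (5^{r+1} − 1)/4.
Then N(T[r+1]) = 1 + 5N(T[r]) = 1 + 5·(5^{r+1} − 1)/4 = 1 + (5^{r+2} − 5)/4 = (4 + 5^{r+2} − 5)/4 = (5^{r+2} − 1)/4.
This completes the inductive step, so N(T[i]) = (5^{i+1} − 1)/4 for all i ≥ 0.

N(T[i]) = (5^{i+1} − 1)/4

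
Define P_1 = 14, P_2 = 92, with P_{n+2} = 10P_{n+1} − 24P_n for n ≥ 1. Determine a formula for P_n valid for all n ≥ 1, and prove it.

Claim: P_n = 3·6^n − 4^n.

Base cases: P_1 = 14 and 3·6^1 − 4^1 = 14; P_2 = 92 and 3·6^2 − 4^2 = 92.
Assume P_j = 3·6^j − 4^j for all 1 ≤ j ≤ m, where m ≥ 2.
Then P_{m+1} = 10P_m − 24P_{m−1} = 10·(3·6^m − 4^m) − 24·(3·6^{m−1} − 4^{m−1}) = 3·(10·6 − 24)6^{m−1} − (10·4 − 24)4^{m−1} = 108·6^{m−1} − 16·4^{m−1} = 3·6^{m+1} − 4^{m+1}.
So the formula holds for m+1, and by strong induction P_n = 3·6^n − 4^n for all n ≥ 1.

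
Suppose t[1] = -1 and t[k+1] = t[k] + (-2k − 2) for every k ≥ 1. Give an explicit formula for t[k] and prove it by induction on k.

Claim: t[k] = -k^2 − k + 1.

Base case: t[1] = -1, and -1^2 − 1 + 1 = -1.
Assume t[j] = -j^2 − j + 1.
Then t[j+1] = t[j] + (-2j − 2) = (-j^2 − j + 1) + (-2j − 2) = -j^2 − 3j − 1,
and -(j+1)^2 − (j+1) + 1 = -j^2 − 3j − 1.
This completes the inductive step, so t[k] = -k^2 − k + 1 for all k ≥ 1.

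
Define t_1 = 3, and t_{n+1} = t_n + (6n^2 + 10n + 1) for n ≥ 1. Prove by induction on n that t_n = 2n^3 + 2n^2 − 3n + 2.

Base case: t_1 = 3, and 2·1^3 + 2·1^2 − 3·1 + 2 = 3.
Assume t_j = 2j^3 + 2j^2 − 3j + 2.
Then t_{j+1} = t_j + (6j^2 + 10j + 1) = (2j^3 + 2j^2 − 3j + 2) + (6j^2 + 10j + 1) = 2j^3 + 8j^2 + 7j + 3,
and 2·(j+1)^3 + 2·(j+1)^2 − 3·(j+1) + 2 = 2j^3 + 8j^2 + 7j + 3.
By induction, t_n = 2n^3 + 2n^2 − 3n + 2 for all n ≥ 1.

t_n = 2n^3 + 2n^2 − 3n + 2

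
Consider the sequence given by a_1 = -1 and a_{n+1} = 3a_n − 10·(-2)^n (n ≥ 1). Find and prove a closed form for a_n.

Claim: a_n = 3^n + 2·(-2)^n.

Base case: a_1 = -1, and 3^1 + 2·(-2)^1 = 3 − 4 = -1.
Assume a_m = 3^m + 2·(-2)^m for some m ≥ 1.
Then a_{m+1} = 3a_m − 10·(-2)^m = 3·(3^m + 2·(-2)^m) − 10·(-2)^m = 3^{m+1} + 6·(-2)^m − 10·(-2)^m = 3^{m+1} − 4·(-2)^m = 3^{m+1} + 2·(-2)^{m+1}.
This completes the inductive step, so a_n = 3^n + 2·(-2)^n for all n ≥ 1.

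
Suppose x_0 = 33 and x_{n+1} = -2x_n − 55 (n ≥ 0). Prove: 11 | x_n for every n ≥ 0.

Base case: x_0 = 33 = 11·3, so 11 | x_0.
Assume 11 | x_j, so x_j = 11t for some integer t.
Then x_{j+1} = -2x_j − 55 = -2·(11t) − 55 = 11(-2t − 5), so 11 | x_{j+1}.
Hence 11 | x_n for every n ≥ 0, by induction.

11 | x_n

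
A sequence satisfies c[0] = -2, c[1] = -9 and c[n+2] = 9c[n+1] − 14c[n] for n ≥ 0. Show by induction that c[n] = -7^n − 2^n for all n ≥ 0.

Base cases: c[0] = -2 and -7^0 − 2^0 = -2; c[1] = -9 and -7^1 − 2^1 = -9.
Assume c[j] = -7^j − 2^j for all 0 ≤ j ≤ m, where m ≥ 1.
Then c[m+1] = 9c[m] − 14c[m−1] = 9·(-7^m − 2^m) − 14·(-7^{m−1} − 2^{m−1}) = -(9·7 − 14)7^{m−1} − (9·2 − 14)2^{m−1} = -49·7^{m−1} − 4·2^{m−1} = -7^{m+1} − 2^{m+1}.
This completes the inductive step, so c[n] = -7^n − 2^n for all n ≥ 0.

c[n] = -7^n − 2^n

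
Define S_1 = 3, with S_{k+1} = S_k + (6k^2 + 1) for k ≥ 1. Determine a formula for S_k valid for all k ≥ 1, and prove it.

Claim: S_k = 2k^3 − 3k^2 + 2k + 2.

Base case: S_1 = 3, and 2·1^3 − 3·1^2 + 2·1 + 2 = 3.
Assume S_j = 2j^3 − 3j^2 + 2j + 2.
Then S_{j+1} = S_j + (6j^2 + 1) = (2j^3 − 3j^2 + 2j + 2) + (6j^2 + 1) = 2j^3 + 3j^2 + 2j + 3,
and 2·(j+1)^3 − 3·(j+1)^2 + 2·(j+1) + 2 = 2j^3 + 3j^2 + 2j + 3.
Hence S_k = 2k^3 − 3k^2 + 2k + 2 for every k ≥ 1, by induction.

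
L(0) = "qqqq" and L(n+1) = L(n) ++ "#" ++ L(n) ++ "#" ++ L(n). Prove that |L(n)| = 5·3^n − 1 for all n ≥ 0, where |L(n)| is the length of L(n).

Base case: |L(0)| = 4, and 5·3^0 − 1 = 4.
Assume |L(j)| = 5·3^j − 1.
Then |L(j+1)| = 3|L(j)| + 2 = 3(5·3^j − 1) + 2 = 5·3^{j+1} − 3 + 2 = 5·3^{j+1} − 1.
Hence |L(n)| = 5·3^n − 1 for every n ≥ 0, by induction.

|L(n)| = 5·3^n − 1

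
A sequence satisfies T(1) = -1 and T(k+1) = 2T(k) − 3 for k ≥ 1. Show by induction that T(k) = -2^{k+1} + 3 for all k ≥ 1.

Base case: T(1) = -1, and -2^{1+1} + 3 = -4 + 3 = -1.
Assume T(j) = -2^{j+1} + 3 for some j ≥ 1.
Then T(j+1) = 2T(j) − 3 = 2·(-2^{j+1} + 3) − 3 = -2^{j+2} + 6 − 3 = -2^{j+2} + 3.
This completes the inductive step, so T(k) = -2^{k+1} + 3 for all k ≥ 1.

T(k) = -2^{k+1} + 3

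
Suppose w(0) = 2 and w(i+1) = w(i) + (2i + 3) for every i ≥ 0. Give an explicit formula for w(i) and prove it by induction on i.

Claim: w(i) = i^2 + 2i + 2.

Base case: w(0) = 2, and 0^2 + 2·0 + 2 = 2.
Assume w(m) = m^2 + 2m + 2.
Then w(m+1) = w(m) + (2m + 3) = (m^2 + 2m + 2) + (2m + 3) = m^2 + 4m + 5,
and (m+1)^2 + 2·(m+1) + 2 = m^2 + 4m + 5.
This completes the inductive step, so w(i) = i^2 + 2i + 2 for all i ≥ 0.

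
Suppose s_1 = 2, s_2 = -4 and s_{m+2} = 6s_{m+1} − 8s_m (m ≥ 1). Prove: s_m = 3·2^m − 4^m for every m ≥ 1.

Base cases: s_1 = 2 and 3·2^1 − 4^1 = 2; s_2 = -4 and 3·2^2 − 4^2 = -4.
Assume s_j = 3·2^j − 4^j for all 1 ≤ j ≤ k, where k ≥ 2.
Then s_{k+1} = 6s_k − 8s_{k−1} = 6·(3·2^k − 4^k) − 8·(3·2^{k−1} − 4^{k−1}) = 3·(6·2 − 8)2^{k−1} − (6·4 − 8)4^{k−1} = 12·2^{k−1} − 16·4^{k−1} = 3·2^{k+1} − 4^{k+1}.
Hence s_m = 3·2^m − 4^m for every m ≥ 1, by strong induction.

s_m = 3·2^m − 4^m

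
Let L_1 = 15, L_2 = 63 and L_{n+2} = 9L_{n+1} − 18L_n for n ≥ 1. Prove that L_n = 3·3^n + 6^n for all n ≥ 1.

Base cases: L_1 = 15 and 3·3^1 + 6^1 = 15; L_2 = 63 and 3·3^2 + 6^2 = 63.
Assume L_j = 3·3^j + 6^j for all 1 ≤ j ≤ r, where r ≥ 2.
Then L_{r+1} = 9L_r − 18L_{r−1} = 9·(3·3^r + 6^r) − 18·(3·3^{r−1} + 6^{r−1}) = 3·(9·3 − 18)3^{r−1} + (9·6 − 18)6^{r−1} = 27·3^{r−1} + 36·6^{r−1} = 3·3^{r+1} + 6^{r+1}.
Hence L_n = 3·3^n + 6^n for every n ≥ 1, by strong induction.

L_n = 3·3^n + 6^n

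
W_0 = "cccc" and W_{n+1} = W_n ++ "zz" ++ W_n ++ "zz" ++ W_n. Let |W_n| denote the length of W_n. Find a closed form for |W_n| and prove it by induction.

Claim: |W_n| = 6·3^n − 2.

Base case: |W_0| = 4, and 6·3^0 − 2 = 4.
Assume |W_m| = 6·3^m − 2.
Then |W_{m+1}| = 3|W_m| + 4 = 3(6·3^m − 2) + 4 = 6·3^{m+1} − 6 + 4 = 6·3^{m+1} − 2.
By induction, |W_n| = 6·3^n − 2 for all n ≥ 0.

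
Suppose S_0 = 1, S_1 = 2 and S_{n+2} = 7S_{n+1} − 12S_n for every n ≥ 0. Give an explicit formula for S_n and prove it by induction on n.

Claim: S_n = 2·3^n − 4^n.

Base cases: S_0 = 1 and 2·3^0 − 4^0 = 1; S_1 = 2 and 2·3^1 − 4^1 = 2.
Assume S_j = 2·3^j − 4^j for all 0 ≤ j ≤ m, where m ≥ 1.
Then S_{m+1} = 7S_m − 12S_{m−1} = 7·(2·3^m − 4^m) − 12·(2·3^{m−1} − 4^{m−1}) = 2·(7·3 − 12)3^{m−1} − (7·4 − 12)4^{m−1} = 18·3^{m−1} − 16·4^{m−1} = 2·3^{m+1} − 4^{m+1}.
Hence S_n = 2·3^n − 4^n for every n ≥ 0, by strong induction.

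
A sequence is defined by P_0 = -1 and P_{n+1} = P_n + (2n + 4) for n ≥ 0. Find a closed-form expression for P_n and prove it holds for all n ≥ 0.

Claim: P_n = n^2 + 3n − 1.

Base case: P_0 = -1, and 0^2 + 3·0 − 1 = -1.
Assume P_k = k^2 + 3k − 1.
Then P_{k+1} = P_k + (2k + 4) = (k^2 + 3k − 1) + (2k + 4) = k^2 + 5k + 3,
and (k+1)^2 + 3·(k+1) − 1 = k^2 + 5k + 3.
Hence P_n = n^2 + 3n − 1 for every n ≥ 0, by induction.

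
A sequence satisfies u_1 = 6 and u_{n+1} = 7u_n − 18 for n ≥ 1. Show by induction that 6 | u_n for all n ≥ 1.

Base case: u_1 = 6 = 6·1, so 6 | u_1.
Assume 6 | u_k, so u_k = 6t for some integer t.
Then u_{k+1} = 7u_k − 18 = 7·(6t) − 18 = 6(7t − 3), so 6 | u_{k+1}.
Hence 6 | u_n for every n ≥ 1, by induction.

6 | u_n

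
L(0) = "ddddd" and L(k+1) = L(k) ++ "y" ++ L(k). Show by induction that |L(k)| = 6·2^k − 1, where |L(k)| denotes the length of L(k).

Base case: |L(0)| = 5, and 6·2^0 − 1 = 5.
Assume |L(r)| = 6·2^r − 1.
Then |L(r+1)| = |L(r)| + 1 + |L(r)| = 2|L(r)| + 1 = 2(6·2^r − 1) + 1 = 6·2^{r+1} − 2 + 1 = 6·2^{r+1} − 1.
By induction, |L(k)| = 6·2^k − 1 for all k ≥ 0.

|L(k)| = 6·2^k − 1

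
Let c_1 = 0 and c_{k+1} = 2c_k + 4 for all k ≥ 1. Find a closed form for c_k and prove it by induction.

Claim: c_k = 2^{k+1} − 4.

Base case: c_1 = 0, and 2^{1+1} − 4 = 4 − 4 = 0.
Assume c_j = 2^{j+1} − 4 for some j ≥ 1.
Then c_{j+1} = 2c_j + 4 = 2·(2^{j+1} − 4) + 4 = 2^{j+2} − 8 + 4 = 2^{j+2} − 4.
This completes the inductive step, so c_k = 2^{k+1} − 4 for all k ≥ 1.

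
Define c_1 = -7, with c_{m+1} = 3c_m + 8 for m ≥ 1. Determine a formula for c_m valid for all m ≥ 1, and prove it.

Claim: c_m = -3^m − 4.

Base case: c_1 = -7, and -3^1 − 4 = -3 − 4 = -7.
Assume c_j = -3^j − 4 for some j ≥ 1.
Then c_{j+1} = 3c_j + 8 = 3·(-3^j − 4) + 8 = -3^{j+1} − 12 + 8 = -3^{j+1} − 4.
This completes the inductive step, so c_m = -3^m − 4 for all m ≥ 1.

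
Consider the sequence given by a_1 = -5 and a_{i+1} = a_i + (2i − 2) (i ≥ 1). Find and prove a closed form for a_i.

Claim: a_i = i^2 − 3i − 3.

Base case: a_1 = -5, and 1^2 − 3·1 − 3 = -5.
Assume a_k = k^2 − 3k − 3.
Then a_{k+1} = a_k + (2k − 2) = (k^2 − 3k − 3) + (2k − 2) = k^2 − k − 5,
and (k+1)^2 − 3·(k+1) − 3 = k^2 − k − 5.
Hence a_i = i^2 − 3i − 3 for every i ≥ 1, by induction.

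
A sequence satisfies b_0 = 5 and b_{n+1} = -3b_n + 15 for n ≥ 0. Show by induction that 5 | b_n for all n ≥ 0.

Base case: b_0 = 5 = 5·1, so 5 | b_0.
Assume 5 | b_j, so b_j = 5t for some integer t.
Then b_{j+1} = -3b_j + 15 = -3·(5t) + 15 = 5(-3t + 3), so 5 | b_{j+1}.
By induction, 5 | b_n for all n ≥ 0.

5 | b_n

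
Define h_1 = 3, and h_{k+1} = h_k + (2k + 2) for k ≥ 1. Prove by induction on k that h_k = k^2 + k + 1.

Base case: h_1 = 3, and 1^2 + 1 + 1 = 3.
Assume h_r = r^2 + r + 1.
Then h_{r+1} = h_r + (2r + 2) = (r^2 + r + 1) + (2r + 2) = r^2 + 3r + 3,
and (r+1)^2 + (r+1) + 1 = r^2 + 3r + 3.
Hence h_k = k^2 + k + 1 for every k ≥ 1, by induction.

h_k = k^2 + k + 1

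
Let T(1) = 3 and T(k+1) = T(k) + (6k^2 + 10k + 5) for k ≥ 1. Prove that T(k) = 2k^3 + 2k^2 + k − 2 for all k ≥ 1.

Base case: T(1) = 3, and 2·1^3 + 2·1^2 + 1 − 2 = 3.
Assume T(r) = 2r^3 + 2r^2 + r − 2.
Then T(r+1) = T(r) + (6r^2 + 10r + 5) = (2r^3 + 2r^2 + r − 2) + (6r^2 + 10r + 5) = 2r^3 + 8r^2 + 11r + 3,
and 2·(r+1)^3 + 2·(r+1)^2 + (r+1) − 2 = 2r^3 + 8r^2 + 11r + 3.
By induction, T(k) = 2k^3 + 2k^2 + k − 2 for all k ≥ 1.

T(k) = 2k^3 + 2k^2 + k − 2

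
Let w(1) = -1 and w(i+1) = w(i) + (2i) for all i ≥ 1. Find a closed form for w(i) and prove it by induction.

Claim: w(i) = i^2 − i − 1.

Base case: w(1) = -1, and 1^2 − 1 − 1 = -1.
Assume w(r) = r^2 − r − 1.
Then w(r+1) = w(r) + (2r) = (r^2 − r − 1) + (2r) = r^2 + r − 1,
and (r+1)^2 − (r+1) − 1 = r^2 + r − 1.
Hence w(i) = i^2 − i − 1 for every i ≥ 1, by induction.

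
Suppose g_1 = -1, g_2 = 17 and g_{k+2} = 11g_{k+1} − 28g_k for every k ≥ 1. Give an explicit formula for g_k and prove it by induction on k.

Claim: g_k = 7^k − 2·4^k.

Base cases: g_1 = -1 and 7^1 − 2·4^1 = -1; g_2 = 17 and 7^2 − 2·4^2 = 17.
Assume g_j = 7^j − 2·4^j for all 1 ≤ j ≤ r, where r ≥ 2.
Then g_{r+1} = 11g_r − 28g_{r−1} = 11·(7^r − 2·4^r) − 28·(7^{r−1} − 2·4^{r−1}) = (11·7 − 28)7^{r−1} − 2·(11·4 − 28)4^{r−1} = 49·7^{r−1} − 32·4^{r−1} = 7^{r+1} − 2·4^{r+1}.
By strong induction, g_k = 7^k − 2·4^k for all k ≥ 1.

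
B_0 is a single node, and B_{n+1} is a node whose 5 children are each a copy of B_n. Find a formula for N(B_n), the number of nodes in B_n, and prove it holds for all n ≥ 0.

Claim: N(B_n) = (5^{n+1} − 1)/4.

Base case: N(B_0) = 1, and (5^{0+1} − 1)/4 = 1.
Assume N(B_k) = (5^{k+1} − 1)/4.
Then N(B_{k+1}) = 1 + 5N(B_k) = 1 + 5·(5^{k+1} − 1)/4 = 1 + (5^{k+2} − 5)/4 = (4 + 5^{k+2} − 5)/4 = (5^{k+2} − 1)/4.
So the formula holds for k+1, and by induction N(B_n) = (5^{n+1} − 1)/4 for all n ≥ 0.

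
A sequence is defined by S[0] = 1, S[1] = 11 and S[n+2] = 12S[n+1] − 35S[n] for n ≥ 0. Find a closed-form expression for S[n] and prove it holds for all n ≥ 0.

Claim: S[n] = 3·7^n − 2·5^n.

Base cases: S[0] = 1 and 3·7^0 − 2·5^0 = 1; S[1] = 11 and 3·7^1 − 2·5^1 = 11.
Assume S[j] = 3·7^j − 2·5^j for all 0 ≤ j ≤ r, where r ≥ 1.
Then S[r+1] = 12S[r] − 35S[r−1] = 12·(3·7^r − 2·5^r) − 35·(3·7^{r−1} − 2·5^{r−1}) = 3·(12·7 − 35)7^{r−1} − 2·(12·5 − 35)5^{r−1} = 147·7^{r−1} − 50·5^{r−1} = 3·7^{r+1} − 2·5^{r+1}.
Hence S[n] = 3·7^n − 2·5^n for every n ≥ 0, by strong induction.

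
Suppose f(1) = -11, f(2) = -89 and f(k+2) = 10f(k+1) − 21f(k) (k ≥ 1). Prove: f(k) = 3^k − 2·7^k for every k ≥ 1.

Base cases: f(1) = -11 and 3^1 − 2·7^1 = -11; f(2) = -89 and 3^2 − 2·7^2 = -89.
Assume f(j) = 3^j − 2·7^j for all 1 ≤ j ≤ m, where m ≥ 2.
Then f(m+1) = 10f(m) − 21f(m−1) = 10·(3^m − 2·7^m) − 21·(3^{m−1} − 2·7^{m−1}) = (10·3 − 21)3^{m−1} − 2·(10·7 − 21)7^{m−1} = 9·3^{m−1} − 98·7^{m−1} = 3^{m+1} − 2·7^{m+1}.
So the formula holds for m+1, and by strong induction f(k) = 3^k − 2·7^k for all k ≥ 1.

f(k) = 3^k − 2·7^k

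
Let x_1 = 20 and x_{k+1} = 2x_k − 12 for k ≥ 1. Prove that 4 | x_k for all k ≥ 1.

Base case: x_1 = 20 = 4·5, so 4 | x_1.
Assume 4 | x_m, so x_m = 4t for some integer t.
Then x_{m+1} = 2x_m − 12 = 2·(4t) − 12 = 4(2t − 3), so 4 | x_{m+1}.
By induction, 4 | x_k for all k ≥ 1.

4 | x_k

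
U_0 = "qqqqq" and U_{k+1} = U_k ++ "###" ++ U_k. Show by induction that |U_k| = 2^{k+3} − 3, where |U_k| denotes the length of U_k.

Base case: |U_0| = 5, and 2^{0+3} − 3 = 5.
Assume |U_j| = 2^{j+3} − 3.
Then |U_{j+1}| = |U_j| + 3 + |U_j| = 2|U_j| + 3 = 2(2^{j+3} − 3) + 3 = 2^{j+1+3} − 6 + 3 = 2^{j+1+3} − 3.
This completes the inductive step, so |U_k| = 2^{k+3} − 3 for all k ≥ 0.

|U_k| = 2^{k+3} − 3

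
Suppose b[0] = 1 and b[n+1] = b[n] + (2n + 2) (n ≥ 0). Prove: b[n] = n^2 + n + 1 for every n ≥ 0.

Base case: b[0] = 1, and 0^2 + 0 + 1 = 1.
Assume b[j] = j^2 + j + 1.
Then b[j+1] = b[j] + (2j + 2) = (j^2 + j + 1) + (2j + 2) = j^2 + 3j + 3,
and (j+1)^2 + (j+1) + 1 = j^2 + 3j + 3.
This completes the inductive step, so b[n] = n^2 + n + 1 for all n ≥ 0.

b[n] = n^2 + n + 1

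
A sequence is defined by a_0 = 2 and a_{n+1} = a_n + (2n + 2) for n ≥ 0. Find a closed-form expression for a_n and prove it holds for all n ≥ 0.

Claim: a_n = n^2 + n + 2.

Base case: a_0 = 2, and 0^2 + 0 + 2 = 2.
Assume a_k = k^2 + k + 2.
Then a_{k+1} = a_k + (2k + 2) = (k^2 + k + 2) + (2k + 2) = k^2 + 3k + 4,
and (k+1)^2 + (k+1) + 2 = k^2 + 3k + 4.
Hence a_n = n^2 + n + 2 for every n ≥ 0, by induction.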